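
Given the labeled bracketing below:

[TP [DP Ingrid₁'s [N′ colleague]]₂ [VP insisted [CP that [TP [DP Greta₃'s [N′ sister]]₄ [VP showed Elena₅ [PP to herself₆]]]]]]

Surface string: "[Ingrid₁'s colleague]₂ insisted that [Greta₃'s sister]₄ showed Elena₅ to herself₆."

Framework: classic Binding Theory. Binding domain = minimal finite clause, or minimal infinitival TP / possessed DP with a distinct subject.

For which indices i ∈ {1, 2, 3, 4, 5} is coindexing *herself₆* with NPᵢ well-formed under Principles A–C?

*herself* is an anaphor, so Principle A applies: it must be bound in its binding domain.
Binding domain of *herself₆*: the embedded TP, whose subject is [Greta₃'s sister]₄.
*Ingrid₁* does not c-command the anaphor → cannot bind it.
*[Ingrid₁'s colleague]₂* c-commands the anaphor but is outside its binding domain → cannot satisfy Principle A.
*Greta₃* does not c-command the anaphor → cannot bind it.
*[Greta₃'s sister]₄* c-commands the anaphor within its binding domain → licit binder.
*Elena₅* c-commands the anaphor within its binding domain → licit binder.

{4, 5}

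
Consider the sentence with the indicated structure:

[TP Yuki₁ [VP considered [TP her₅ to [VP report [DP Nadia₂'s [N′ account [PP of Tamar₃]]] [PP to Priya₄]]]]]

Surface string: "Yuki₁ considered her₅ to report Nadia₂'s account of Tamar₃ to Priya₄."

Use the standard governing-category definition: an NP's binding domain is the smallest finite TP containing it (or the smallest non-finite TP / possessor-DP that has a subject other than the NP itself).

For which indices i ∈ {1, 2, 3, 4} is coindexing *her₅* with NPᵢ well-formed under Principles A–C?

none

*her* is a pronoun, so Principle B applies: it must be free in its binding domain.
Binding domain of *her₅*: the matrix TP, whose subject is Yuki₁.
*Yuki₁* c-commands the pronoun within its binding domain → coindexation would violate Principle B.
*Nadia₂*: the pronoun c-commands this R-expression → coindexation would violate Principle C on *Nadia₂*.
*Tamar₃*: the pronoun c-commands this R-expression → coindexation would violate Principle C on *Tamar₃*.
*Priya₄*: the pronoun c-commands this R-expression → coindexation would violate Principle C on *Priya₄*.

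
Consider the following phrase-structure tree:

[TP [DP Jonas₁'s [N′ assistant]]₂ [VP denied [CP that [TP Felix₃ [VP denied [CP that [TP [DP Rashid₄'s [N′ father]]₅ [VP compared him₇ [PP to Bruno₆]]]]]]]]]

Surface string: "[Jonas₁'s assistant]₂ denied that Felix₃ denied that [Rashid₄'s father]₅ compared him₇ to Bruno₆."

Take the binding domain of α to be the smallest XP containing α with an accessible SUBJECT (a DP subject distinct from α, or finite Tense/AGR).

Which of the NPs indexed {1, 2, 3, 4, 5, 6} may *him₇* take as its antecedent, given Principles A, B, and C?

{1, 2, 3, 4}

*him* is a pronoun, so Principle B applies: it must be free in its binding domain.
Binding domain of *him₇*: the embedded TP, whose subject is [Rashid₄'s father]₅.
*Jonas₁* and the pronoun do not c-command one another → neither Principle B nor Principle C is at stake; coindexation permitted.
*[Jonas₁'s assistant]₂* c-commands the pronoun but from outside its binding domain, and is not c-commanded by it → coindexation permitted.
*Felix₃* c-commands the pronoun but from outside its binding domain, and is not c-commanded by it → coindexation permitted.
*Rashid₄* and the pronoun do not c-command one another → neither Principle B nor Principle C is at stake; coindexation permitted.
*[Rashid₄'s father]₅* c-commands the pronoun within its binding domain → coindexation would violate Principle B.
*Bruno₆*: the pronoun c-commands this R-expression → coindexation would violate Principle C on *Bruno₆*.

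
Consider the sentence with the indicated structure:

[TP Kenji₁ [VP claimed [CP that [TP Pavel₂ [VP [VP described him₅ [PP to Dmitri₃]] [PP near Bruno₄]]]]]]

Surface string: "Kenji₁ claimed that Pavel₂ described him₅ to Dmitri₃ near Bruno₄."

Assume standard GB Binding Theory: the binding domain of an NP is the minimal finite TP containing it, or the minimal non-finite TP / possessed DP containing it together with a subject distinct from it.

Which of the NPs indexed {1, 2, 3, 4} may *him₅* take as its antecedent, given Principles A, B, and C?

{1, 4}

*him* is a pronoun, so Principle B applies: it must be free in its binding domain.
Binding domain of *him₅*: the embedded TP, whose subject is Pavel₂.
*Kenji₁* c-commands the pronoun but from outside its binding domain, and is not c-commanded by it → coindexation permitted.
*Pavel₂* c-commands the pronoun within its binding domain → coindexation would violate Principle B.
*Dmitri₃*: the pronoun c-commands this R-expression → coindexation would violate Principle C on *Dmitri₃*.
*Bruno₄* and the pronoun do not c-command one another → neither Principle B nor Principle C is at stake; coindexation permitted.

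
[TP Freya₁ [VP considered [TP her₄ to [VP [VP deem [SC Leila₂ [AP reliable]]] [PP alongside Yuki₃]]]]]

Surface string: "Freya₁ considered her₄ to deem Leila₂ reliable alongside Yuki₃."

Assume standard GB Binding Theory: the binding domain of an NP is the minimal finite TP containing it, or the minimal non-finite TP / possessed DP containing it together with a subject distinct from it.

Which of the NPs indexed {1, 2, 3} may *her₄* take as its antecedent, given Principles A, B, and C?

none

*her* is a pronoun, so Principle B applies: it must be free in its binding domain.
Binding domain of *her₄*: the matrix TP, whose subject is Freya₁.
*Freya₁* c-commands the pronoun within its binding domain → coindexation would violate Principle B.
*Leila₂*: the pronoun c-commands this R-expression → coindexation would violate Principle C on *Leila₂*.
*Yuki₃*: the pronoun c-commands this R-expression → coindexation would violate Principle C on *Yuki₃*.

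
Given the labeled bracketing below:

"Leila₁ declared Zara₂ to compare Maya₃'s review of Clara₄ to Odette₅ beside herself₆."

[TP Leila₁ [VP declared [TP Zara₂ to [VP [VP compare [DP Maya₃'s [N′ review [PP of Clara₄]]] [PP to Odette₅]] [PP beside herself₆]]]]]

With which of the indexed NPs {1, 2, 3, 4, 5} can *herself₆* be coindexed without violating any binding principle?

*herself* is an anaphor, so Principle A applies: it must be bound in its binding domain.
Binding domain of *herself₆*: the embedded TP, whose subject is Zara₂.
*Leila₁* c-commands the anaphor but is outside its binding domain → cannot satisfy Principle A.
*Zara₂* c-commands the anaphor within its binding domain → licit binder.
*Maya₃* does not c-command the anaphor → cannot bind it.
*Clara₄* does not c-command the anaphor → cannot bind it.
*Odette₅* does not c-command the anaphor → cannot bind it.

{2}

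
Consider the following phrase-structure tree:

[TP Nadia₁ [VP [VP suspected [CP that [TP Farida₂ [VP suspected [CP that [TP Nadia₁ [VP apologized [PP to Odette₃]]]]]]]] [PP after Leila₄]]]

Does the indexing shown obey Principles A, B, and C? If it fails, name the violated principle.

Principle C

The two coindexed NPs are *Nadia₁* (the lower occurrence) and *Nadia₁* (the higher occurrence).
*Nadia₁* (the lower occurrence) is an R-expression. Principle C requires it to be free everywhere.
*Nadia₁* (the higher occurrence) c-commands it and carries the same index.
The R-expression is bound → Principle C violation.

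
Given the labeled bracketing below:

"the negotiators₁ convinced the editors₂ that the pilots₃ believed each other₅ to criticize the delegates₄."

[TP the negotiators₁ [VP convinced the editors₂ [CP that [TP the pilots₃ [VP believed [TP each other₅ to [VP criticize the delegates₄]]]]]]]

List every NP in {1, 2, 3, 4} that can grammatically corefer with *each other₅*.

{3}

*each other* is an anaphor, so Principle A applies: it must be bound in its binding domain.
Binding domain of *each other₅*: the embedded TP, whose subject is the pilots₃.
*the negotiators₁* c-commands the anaphor but is outside its binding domain → cannot satisfy Principle A.
*the editors₂* c-commands the anaphor but is outside its binding domain → cannot satisfy Principle A.
*the pilots₃* c-commands the anaphor within its binding domain → licit binder.
*the delegates₄* does not c-command the anaphor → cannot bind it.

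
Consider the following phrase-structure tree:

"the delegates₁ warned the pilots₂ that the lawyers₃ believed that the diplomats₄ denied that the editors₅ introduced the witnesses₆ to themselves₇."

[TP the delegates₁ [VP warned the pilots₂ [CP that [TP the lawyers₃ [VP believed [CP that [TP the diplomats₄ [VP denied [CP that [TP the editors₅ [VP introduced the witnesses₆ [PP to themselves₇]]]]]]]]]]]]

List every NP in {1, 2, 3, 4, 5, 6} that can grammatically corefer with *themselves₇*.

*themselves* is an anaphor, so Principle A applies: it must be bound in its binding domain.
Binding domain of *themselves₇*: the embedded TP, whose subject is the editors₅.
*the delegates₁* c-commands the anaphor but is outside its binding domain → cannot satisfy Principle A.
*the pilots₂* c-commands the anaphor but is outside its binding domain → cannot satisfy Principle A.
*the lawyers₃* c-commands the anaphor but is outside its binding domain → cannot satisfy Principle A.
*the diplomats₄* c-commands the anaphor but is outside its binding domain → cannot satisfy Principle A.
*the editors₅* c-commands the anaphor within its binding domain → licit binder.
*the witnesses₆* c-commands the anaphor within its binding domain → licit binder.

{5, 6}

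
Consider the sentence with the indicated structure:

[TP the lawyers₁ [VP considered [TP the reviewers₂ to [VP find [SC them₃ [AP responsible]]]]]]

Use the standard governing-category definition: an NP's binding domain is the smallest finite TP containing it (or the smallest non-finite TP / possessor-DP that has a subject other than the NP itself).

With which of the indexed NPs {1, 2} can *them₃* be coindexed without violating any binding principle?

*them* is a pronoun, so Principle B applies: it must be free in its binding domain.
Binding domain of *them₃*: the embedded TP, whose subject is the reviewers₂.
*the lawyers₁* c-commands the pronoun but from outside its binding domain, and is not c-commanded by it → coindexation permitted.
*the reviewers₂* c-commands the pronoun within its binding domain → coindexation would violate Principle B.

{1}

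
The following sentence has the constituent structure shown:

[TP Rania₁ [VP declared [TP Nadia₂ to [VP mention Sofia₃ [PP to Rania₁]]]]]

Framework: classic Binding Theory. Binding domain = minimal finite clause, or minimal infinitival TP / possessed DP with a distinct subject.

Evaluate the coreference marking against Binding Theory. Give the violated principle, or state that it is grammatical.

Principle C

The two coindexed NPs are *Rania₁* (the higher occurrence) and *Rania₁* (the lower occurrence).
*Rania₁* (the lower occurrence) is an R-expression. Principle C requires it to be free everywhere.
*Rania₁* (the higher occurrence) c-commands it and carries the same index.
The R-expression is bound → Principle C violation.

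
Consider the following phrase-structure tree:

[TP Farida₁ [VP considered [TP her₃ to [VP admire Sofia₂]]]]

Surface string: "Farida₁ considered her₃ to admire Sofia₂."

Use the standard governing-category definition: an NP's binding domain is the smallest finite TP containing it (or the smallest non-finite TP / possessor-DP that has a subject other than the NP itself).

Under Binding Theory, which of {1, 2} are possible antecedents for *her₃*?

*her* is a pronoun, so Principle B applies: it must be free in its binding domain.
Binding domain of *her₃*: the matrix TP, whose subject is Farida₁.
*Farida₁* c-commands the pronoun within its binding domain → coindexation would violate Principle B.
*Sofia₂*: the pronoun c-commands this R-expression → coindexation would violate Principle C on *Sofia₂*.

none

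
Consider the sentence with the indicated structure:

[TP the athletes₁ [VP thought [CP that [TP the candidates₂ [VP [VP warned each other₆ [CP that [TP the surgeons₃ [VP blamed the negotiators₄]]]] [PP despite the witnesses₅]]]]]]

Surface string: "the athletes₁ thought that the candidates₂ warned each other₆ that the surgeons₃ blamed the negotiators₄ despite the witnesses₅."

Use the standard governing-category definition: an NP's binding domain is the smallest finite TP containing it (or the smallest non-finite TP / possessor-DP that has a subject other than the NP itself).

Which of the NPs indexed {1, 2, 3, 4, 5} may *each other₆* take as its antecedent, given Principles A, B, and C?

{2}

*each other* is an anaphor, so Principle A applies: it must be bound in its binding domain.
Binding domain of *each other₆*: the embedded TP, whose subject is the candidates₂.
*the athletes₁* c-commands the anaphor but is outside its binding domain → cannot satisfy Principle A.
*the candidates₂* c-commands the anaphor within its binding domain → licit binder.
*the surgeons₃* does not c-command the anaphor → cannot bind it.
*the negotiators₄* does not c-command the anaphor → cannot bind it.
*the witnesses₅* does not c-command the anaphor → cannot bind it.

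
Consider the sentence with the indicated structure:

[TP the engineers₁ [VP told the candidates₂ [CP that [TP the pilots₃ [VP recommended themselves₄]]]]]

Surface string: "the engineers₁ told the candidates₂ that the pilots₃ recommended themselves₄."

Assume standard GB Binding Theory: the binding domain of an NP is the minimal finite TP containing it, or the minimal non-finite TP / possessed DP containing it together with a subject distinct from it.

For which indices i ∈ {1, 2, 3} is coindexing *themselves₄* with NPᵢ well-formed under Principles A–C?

{3}

*themselves* is an anaphor, so Principle A applies: it must be bound in its binding domain.
Binding domain of *themselves₄*: the embedded TP, whose subject is the pilots₃.
*the engineers₁* c-commands the anaphor but is outside its binding domain → cannot satisfy Principle A.
*the candidates₂* c-commands the anaphor but is outside its binding domain → cannot satisfy Principle A.
*the pilots₃* c-commands the anaphor within its binding domain → licit binder.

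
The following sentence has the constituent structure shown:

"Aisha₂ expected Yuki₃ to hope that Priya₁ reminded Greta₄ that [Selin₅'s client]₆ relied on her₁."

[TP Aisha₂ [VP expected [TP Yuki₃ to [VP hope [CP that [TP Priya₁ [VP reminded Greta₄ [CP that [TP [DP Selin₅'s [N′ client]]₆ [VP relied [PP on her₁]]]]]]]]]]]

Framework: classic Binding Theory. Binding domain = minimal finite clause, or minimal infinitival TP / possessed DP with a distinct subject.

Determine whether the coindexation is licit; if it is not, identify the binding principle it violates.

The two coindexed NPs are *Priya₁* and *her₁*.
*her₁* is a pronoun; its binding domain is the embedded TP, whose subject is [Selin₅'s client]₆. Within that domain it is c-commanded only by *[Selin₅'s client]₆*, which carries a different index — the pronoun is free locally, so Principle B holds.
*Priya₁* is an R-expression; *her₁* does not c-command it, and no other NP shares its index, so Principle C is satisfied.
All principles are respected.

grammatical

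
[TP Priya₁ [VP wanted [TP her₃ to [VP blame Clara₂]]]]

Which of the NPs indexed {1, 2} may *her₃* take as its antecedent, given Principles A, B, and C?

none

*her* is a pronoun, so Principle B applies: it must be free in its binding domain.
Binding domain of *her₃*: the matrix TP, whose subject is Priya₁.
*Priya₁* c-commands the pronoun within its binding domain → coindexation would violate Principle B.
*Clara₂*: the pronoun c-commands this R-expression → coindexation would violate Principle C on *Clara₂*.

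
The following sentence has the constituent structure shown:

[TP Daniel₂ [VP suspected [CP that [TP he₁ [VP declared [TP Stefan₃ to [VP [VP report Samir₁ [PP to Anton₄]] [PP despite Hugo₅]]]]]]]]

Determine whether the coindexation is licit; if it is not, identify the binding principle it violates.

Principle C

The two coindexed NPs are *he₁* and *Samir₁*.
*Samir₁* is an R-expression. Principle C requires it to be free everywhere.
*he₁* c-commands it and carries the same index.
The R-expression is bound → Principle C violation.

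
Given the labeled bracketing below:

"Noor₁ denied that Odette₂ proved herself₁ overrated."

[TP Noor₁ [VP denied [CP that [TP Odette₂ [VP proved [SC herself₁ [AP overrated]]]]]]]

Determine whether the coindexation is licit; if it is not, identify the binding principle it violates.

The two coindexed NPs are *Noor₁* and *herself₁*.
*herself₁* is an anaphor. Principle A requires it to be bound within its binding domain — the embedded TP, whose subject is Odette₂.
Within that domain it is c-commanded by *Odette₂*, which does not share its index.
*Noor₁* does c-command the anaphor, but from outside its binding domain.
The anaphor is unbound in its domain → Principle A violation.

Principle A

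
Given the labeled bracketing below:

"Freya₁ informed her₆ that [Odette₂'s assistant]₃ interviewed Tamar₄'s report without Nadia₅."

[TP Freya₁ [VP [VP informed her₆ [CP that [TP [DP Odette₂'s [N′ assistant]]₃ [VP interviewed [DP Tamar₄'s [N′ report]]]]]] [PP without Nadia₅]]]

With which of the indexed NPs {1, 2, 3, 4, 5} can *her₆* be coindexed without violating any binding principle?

*her* is a pronoun, so Principle B applies: it must be free in its binding domain.
Binding domain of *her₆*: the matrix TP, whose subject is Freya₁.
*Freya₁* c-commands the pronoun within its binding domain → coindexation would violate Principle B.
*Odette₂*: the pronoun c-commands this R-expression → coindexation would violate Principle C on *Odette₂*.
*[Odette₂'s assistant]₃*: the pronoun c-commands this R-expression → coindexation would violate Principle C on *[Odette₂'s assistant]₃*.
*Tamar₄*: the pronoun c-commands this R-expression → coindexation would violate Principle C on *Tamar₄*.
*Nadia₅* and the pronoun do not c-command one another → neither Principle B nor Principle C is at stake; coindexation permitted.

{5}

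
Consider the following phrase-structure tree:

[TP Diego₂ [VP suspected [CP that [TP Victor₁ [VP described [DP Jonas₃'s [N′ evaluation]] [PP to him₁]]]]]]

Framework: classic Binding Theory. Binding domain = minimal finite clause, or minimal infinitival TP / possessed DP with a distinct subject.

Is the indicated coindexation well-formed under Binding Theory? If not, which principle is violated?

The two coindexed NPs are *Victor₁* and *him₁*.
*him₁* is a pronoun. Its binding domain is the embedded TP, whose subject is Victor₁.
*Victor₁* c-commands it within that domain and carries the same index.
The pronoun is locally bound → Principle B violation.

Principle B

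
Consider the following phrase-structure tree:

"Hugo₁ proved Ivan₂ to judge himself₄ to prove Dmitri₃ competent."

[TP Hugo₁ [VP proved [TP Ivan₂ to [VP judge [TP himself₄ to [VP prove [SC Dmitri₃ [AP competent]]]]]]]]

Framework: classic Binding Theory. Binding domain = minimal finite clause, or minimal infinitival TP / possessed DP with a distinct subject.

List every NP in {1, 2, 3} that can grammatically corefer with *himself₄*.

{2}

*himself* is an anaphor, so Principle A applies: it must be bound in its binding domain.
Binding domain of *himself₄*: the embedded TP, whose subject is Ivan₂.
*Hugo₁* c-commands the anaphor but is outside its binding domain → cannot satisfy Principle A.
*Ivan₂* c-commands the anaphor within its binding domain → licit binder.
*Dmitri₃* does not c-command the anaphor → cannot bind it.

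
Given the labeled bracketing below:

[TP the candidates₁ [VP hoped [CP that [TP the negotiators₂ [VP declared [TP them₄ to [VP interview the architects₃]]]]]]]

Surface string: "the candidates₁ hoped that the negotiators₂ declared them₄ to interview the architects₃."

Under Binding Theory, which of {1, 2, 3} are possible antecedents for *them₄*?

{1}

*them* is a pronoun, so Principle B applies: it must be free in its binding domain.
Binding domain of *them₄*: the embedded TP, whose subject is the negotiators₂.
*the candidates₁* c-commands the pronoun but from outside its binding domain, and is not c-commanded by it → coindexation permitted.
*the negotiators₂* c-commands the pronoun within its binding domain → coindexation would violate Principle B.
*the architects₃*: the pronoun c-commands this R-expression → coindexation would violate Principle C on *the architects₃*.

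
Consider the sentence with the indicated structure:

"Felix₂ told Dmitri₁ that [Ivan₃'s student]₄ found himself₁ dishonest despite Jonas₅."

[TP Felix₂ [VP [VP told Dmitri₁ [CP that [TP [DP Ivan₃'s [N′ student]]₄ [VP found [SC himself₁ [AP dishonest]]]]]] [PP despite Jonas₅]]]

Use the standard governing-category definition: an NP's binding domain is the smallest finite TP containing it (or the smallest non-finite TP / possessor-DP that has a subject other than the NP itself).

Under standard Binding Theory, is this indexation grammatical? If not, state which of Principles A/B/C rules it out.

The two coindexed NPs are *Dmitri₁* and *himself₁*.
*himself₁* is an anaphor. Principle A requires it to be bound within its binding domain — the embedded TP, whose subject is [Ivan₃'s student]₄.
Within that domain it is c-commanded by *[Ivan₃'s student]₄*, which does not share its index.
*Dmitri₁* does c-command the anaphor, but from outside its binding domain.
The anaphor is unbound in its domain → Principle A violation.

Principle A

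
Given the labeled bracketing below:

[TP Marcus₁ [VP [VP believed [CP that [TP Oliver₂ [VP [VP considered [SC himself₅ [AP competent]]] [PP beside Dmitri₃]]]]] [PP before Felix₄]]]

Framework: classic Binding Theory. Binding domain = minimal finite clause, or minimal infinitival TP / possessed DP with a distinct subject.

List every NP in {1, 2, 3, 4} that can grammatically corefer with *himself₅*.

*himself* is an anaphor, so Principle A applies: it must be bound in its binding domain.
Binding domain of *himself₅*: the embedded TP, whose subject is Oliver₂.
*Marcus₁* c-commands the anaphor but is outside its binding domain → cannot satisfy Principle A.
*Oliver₂* c-commands the anaphor within its binding domain → licit binder.
*Dmitri₃* does not c-command the anaphor → cannot bind it.
*Felix₄* does not c-command the anaphor → cannot bind it.

{2}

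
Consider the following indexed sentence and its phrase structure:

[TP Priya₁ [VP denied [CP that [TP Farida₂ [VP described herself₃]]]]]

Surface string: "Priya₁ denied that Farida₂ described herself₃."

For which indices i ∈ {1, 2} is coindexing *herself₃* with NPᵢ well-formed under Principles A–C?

*herself* is an anaphor, so Principle A applies: it must be bound in its binding domain.
Binding domain of *herself₃*: the embedded TP, whose subject is Farida₂.
*Priya₁* c-commands the anaphor but is outside its binding domain → cannot satisfy Principle A.
*Farida₂* c-commands the anaphor within its binding domain → licit binder.

{2}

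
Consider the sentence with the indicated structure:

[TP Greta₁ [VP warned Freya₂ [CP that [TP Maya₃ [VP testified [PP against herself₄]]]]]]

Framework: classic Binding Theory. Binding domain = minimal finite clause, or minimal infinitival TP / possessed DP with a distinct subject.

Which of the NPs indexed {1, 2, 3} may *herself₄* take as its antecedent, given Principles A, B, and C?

{3}

*herself* is an anaphor, so Principle A applies: it must be bound in its binding domain.
Binding domain of *herself₄*: the embedded TP, whose subject is Maya₃.
*Greta₁* c-commands the anaphor but is outside its binding domain → cannot satisfy Principle A.
*Freya₂* c-commands the anaphor but is outside its binding domain → cannot satisfy Principle A.
*Maya₃* c-commands the anaphor within its binding domain → licit binder.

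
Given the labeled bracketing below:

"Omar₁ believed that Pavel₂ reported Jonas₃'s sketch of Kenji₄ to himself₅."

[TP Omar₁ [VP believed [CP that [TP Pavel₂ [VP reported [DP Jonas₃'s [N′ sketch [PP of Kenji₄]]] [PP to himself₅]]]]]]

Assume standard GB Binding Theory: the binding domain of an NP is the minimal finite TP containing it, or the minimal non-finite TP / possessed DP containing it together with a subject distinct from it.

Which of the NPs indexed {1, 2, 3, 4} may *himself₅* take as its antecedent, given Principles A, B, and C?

*himself* is an anaphor, so Principle A applies: it must be bound in its binding domain.
Binding domain of *himself₅*: the embedded TP, whose subject is Pavel₂.
*Omar₁* c-commands the anaphor but is outside its binding domain → cannot satisfy Principle A.
*Pavel₂* c-commands the anaphor within its binding domain → licit binder.
*Jonas₃* does not c-command the anaphor → cannot bind it.
*Kenji₄* does not c-command the anaphor → cannot bind it.

{2}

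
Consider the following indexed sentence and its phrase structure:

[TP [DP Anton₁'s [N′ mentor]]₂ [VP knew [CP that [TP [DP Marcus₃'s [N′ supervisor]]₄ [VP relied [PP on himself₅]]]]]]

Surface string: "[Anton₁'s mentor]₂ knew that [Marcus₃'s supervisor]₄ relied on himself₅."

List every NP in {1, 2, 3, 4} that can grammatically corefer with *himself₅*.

{4}

*himself* is an anaphor, so Principle A applies: it must be bound in its binding domain.
Binding domain of *himself₅*: the embedded TP, whose subject is [Marcus₃'s supervisor]₄.
*Anton₁* does not c-command the anaphor → cannot bind it.
*[Anton₁'s mentor]₂* c-commands the anaphor but is outside its binding domain → cannot satisfy Principle A.
*Marcus₃* does not c-command the anaphor → cannot bind it.
*[Marcus₃'s supervisor]₄* c-commands the anaphor within its binding domain → licit binder.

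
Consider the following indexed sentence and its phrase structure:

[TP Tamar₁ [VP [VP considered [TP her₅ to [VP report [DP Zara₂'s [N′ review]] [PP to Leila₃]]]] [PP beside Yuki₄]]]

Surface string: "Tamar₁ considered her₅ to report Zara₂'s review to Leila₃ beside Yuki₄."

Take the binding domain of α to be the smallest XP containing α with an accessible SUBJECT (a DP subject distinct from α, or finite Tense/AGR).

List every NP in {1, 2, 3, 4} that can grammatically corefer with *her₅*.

{4}

*her* is a pronoun, so Principle B applies: it must be free in its binding domain.
Binding domain of *her₅*: the matrix TP, whose subject is Tamar₁.
*Tamar₁* c-commands the pronoun within its binding domain → coindexation would violate Principle B.
*Zara₂*: the pronoun c-commands this R-expression → coindexation would violate Principle C on *Zara₂*.
*Leila₃*: the pronoun c-commands this R-expression → coindexation would violate Principle C on *Leila₃*.
*Yuki₄* and the pronoun do not c-command one another → neither Principle B nor Principle C is at stake; coindexation permitted.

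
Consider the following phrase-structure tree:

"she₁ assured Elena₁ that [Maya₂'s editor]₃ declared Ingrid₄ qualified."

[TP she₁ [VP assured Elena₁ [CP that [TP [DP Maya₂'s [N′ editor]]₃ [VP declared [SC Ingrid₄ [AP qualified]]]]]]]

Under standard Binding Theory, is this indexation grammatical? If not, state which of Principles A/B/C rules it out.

Principle C

The two coindexed NPs are *she₁* and *Elena₁*.
*Elena₁* is an R-expression. Principle C requires it to be free everywhere.
*she₁* c-commands it and carries the same index.
The R-expression is bound → Principle C violation.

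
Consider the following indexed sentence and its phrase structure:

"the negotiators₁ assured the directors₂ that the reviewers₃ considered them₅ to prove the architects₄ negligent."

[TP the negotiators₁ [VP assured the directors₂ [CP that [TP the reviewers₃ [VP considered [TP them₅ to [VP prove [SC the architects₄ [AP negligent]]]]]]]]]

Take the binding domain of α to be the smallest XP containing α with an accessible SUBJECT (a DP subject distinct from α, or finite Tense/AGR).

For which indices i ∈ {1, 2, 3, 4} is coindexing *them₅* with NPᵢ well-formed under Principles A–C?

{1, 2}

*them* is a pronoun, so Principle B applies: it must be free in its binding domain.
Binding domain of *them₅*: the embedded TP, whose subject is the reviewers₃.
*the negotiators₁* c-commands the pronoun but from outside its binding domain, and is not c-commanded by it → coindexation permitted.
*the directors₂* c-commands the pronoun but from outside its binding domain, and is not c-commanded by it → coindexation permitted.
*the reviewers₃* c-commands the pronoun within its binding domain → coindexation would violate Principle B.
*the architects₄*: the pronoun c-commands this R-expression → coindexation would violate Principle C on *the architects₄*.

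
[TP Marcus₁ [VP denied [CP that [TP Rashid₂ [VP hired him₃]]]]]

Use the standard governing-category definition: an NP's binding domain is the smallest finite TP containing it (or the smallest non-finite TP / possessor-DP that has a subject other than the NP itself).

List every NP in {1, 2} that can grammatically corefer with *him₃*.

*him* is a pronoun, so Principle B applies: it must be free in its binding domain.
Binding domain of *him₃*: the embedded TP, whose subject is Rashid₂.
*Marcus₁* c-commands the pronoun but from outside its binding domain, and is not c-commanded by it → coindexation permitted.
*Rashid₂* c-commands the pronoun within its binding domain → coindexation would violate Principle B.

{1}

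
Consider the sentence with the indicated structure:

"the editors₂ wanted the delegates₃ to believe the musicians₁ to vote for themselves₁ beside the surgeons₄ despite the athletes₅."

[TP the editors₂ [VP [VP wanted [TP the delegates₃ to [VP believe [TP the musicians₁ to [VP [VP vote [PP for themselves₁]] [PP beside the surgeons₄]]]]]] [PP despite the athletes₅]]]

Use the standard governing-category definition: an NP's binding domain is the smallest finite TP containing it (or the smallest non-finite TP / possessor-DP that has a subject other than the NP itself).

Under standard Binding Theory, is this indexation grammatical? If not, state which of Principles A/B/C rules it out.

grammatical

The two coindexed NPs are *the musicians₁* and *themselves₁*.
*themselves₁* is an anaphor; its binding domain is the embedded TP, whose subject is the musicians₁. *the musicians₁* c-commands it within that domain and shares its index, so Principle A is satisfied.
*the musicians₁* is an R-expression; *themselves₁* does not c-command it, and no other NP shares its index, so Principle C is satisfied.
All principles are respected.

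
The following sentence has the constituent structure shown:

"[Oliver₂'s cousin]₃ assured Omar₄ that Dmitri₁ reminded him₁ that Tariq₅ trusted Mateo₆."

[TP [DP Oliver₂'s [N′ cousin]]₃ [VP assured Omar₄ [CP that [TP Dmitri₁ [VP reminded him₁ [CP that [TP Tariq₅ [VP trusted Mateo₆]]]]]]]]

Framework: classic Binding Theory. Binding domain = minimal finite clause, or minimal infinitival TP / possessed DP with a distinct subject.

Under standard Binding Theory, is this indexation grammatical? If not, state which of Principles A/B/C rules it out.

The two coindexed NPs are *Dmitri₁* and *him₁*.
*him₁* is a pronoun. Its binding domain is the embedded TP, whose subject is Dmitri₁.
*Dmitri₁* c-commands it within that domain and carries the same index.
The pronoun is locally bound → Principle B violation.

Principle B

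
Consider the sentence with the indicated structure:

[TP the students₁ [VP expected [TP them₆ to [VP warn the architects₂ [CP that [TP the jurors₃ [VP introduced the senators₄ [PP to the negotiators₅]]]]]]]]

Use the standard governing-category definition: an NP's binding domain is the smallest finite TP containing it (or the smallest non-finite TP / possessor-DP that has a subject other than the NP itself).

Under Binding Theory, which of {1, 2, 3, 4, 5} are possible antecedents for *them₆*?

none

*them* is a pronoun, so Principle B applies: it must be free in its binding domain.
Binding domain of *them₆*: the matrix TP, whose subject is the students₁.
*the students₁* c-commands the pronoun within its binding domain → coindexation would violate Principle B.
*the architects₂*: the pronoun c-commands this R-expression → coindexation would violate Principle C on *the architects₂*.
*the jurors₃*: the pronoun c-commands this R-expression → coindexation would violate Principle C on *the jurors₃*.
*the senators₄*: the pronoun c-commands this R-expression → coindexation would violate Principle C on *the senators₄*.
*the negotiators₅*: the pronoun c-commands this R-expression → coindexation would violate Principle C on *the negotiators₅*.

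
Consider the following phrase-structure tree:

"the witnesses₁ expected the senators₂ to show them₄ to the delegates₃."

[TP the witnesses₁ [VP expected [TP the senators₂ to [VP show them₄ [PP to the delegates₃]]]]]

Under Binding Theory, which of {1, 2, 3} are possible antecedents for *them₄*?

*them* is a pronoun, so Principle B applies: it must be free in its binding domain.
Binding domain of *them₄*: the embedded TP, whose subject is the senators₂.
*the witnesses₁* c-commands the pronoun but from outside its binding domain, and is not c-commanded by it → coindexation permitted.
*the senators₂* c-commands the pronoun within its binding domain → coindexation would violate Principle B.
*the delegates₃*: the pronoun c-commands this R-expression → coindexation would violate Principle C on *the delegates₃*.

{1}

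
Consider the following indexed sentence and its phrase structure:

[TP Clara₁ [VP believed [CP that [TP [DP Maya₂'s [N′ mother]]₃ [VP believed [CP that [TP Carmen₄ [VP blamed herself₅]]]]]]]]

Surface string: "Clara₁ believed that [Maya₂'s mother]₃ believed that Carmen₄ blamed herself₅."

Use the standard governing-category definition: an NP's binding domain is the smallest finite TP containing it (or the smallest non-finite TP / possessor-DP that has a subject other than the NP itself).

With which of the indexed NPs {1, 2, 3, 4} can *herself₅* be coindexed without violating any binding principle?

*herself* is an anaphor, so Principle A applies: it must be bound in its binding domain.
Binding domain of *herself₅*: the embedded TP, whose subject is Carmen₄.
*Clara₁* c-commands the anaphor but is outside its binding domain → cannot satisfy Principle A.
*Maya₂* does not c-command the anaphor → cannot bind it.
*[Maya₂'s mother]₃* c-commands the anaphor but is outside its binding domain → cannot satisfy Principle A.
*Carmen₄* c-commands the anaphor within its binding domain → licit binder.

{4}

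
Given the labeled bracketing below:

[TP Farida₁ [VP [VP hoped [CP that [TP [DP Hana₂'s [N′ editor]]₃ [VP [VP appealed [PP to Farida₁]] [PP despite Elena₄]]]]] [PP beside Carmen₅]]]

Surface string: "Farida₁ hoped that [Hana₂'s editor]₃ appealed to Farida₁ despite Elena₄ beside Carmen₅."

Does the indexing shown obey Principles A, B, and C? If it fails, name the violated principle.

The two coindexed NPs are *Farida₁* (the higher occurrence) and *Farida₁* (the lower occurrence).
*Farida₁* (the lower occurrence) is an R-expression. Principle C requires it to be free everywhere.
*Farida₁* (the higher occurrence) c-commands it and carries the same index.
The R-expression is bound → Principle C violation.

Principle C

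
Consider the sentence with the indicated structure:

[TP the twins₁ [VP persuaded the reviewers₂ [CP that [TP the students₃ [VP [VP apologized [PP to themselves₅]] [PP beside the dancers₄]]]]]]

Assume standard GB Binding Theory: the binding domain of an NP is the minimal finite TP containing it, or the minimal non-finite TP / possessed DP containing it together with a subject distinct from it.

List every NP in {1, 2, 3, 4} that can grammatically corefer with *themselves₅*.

{3}

*themselves* is an anaphor, so Principle A applies: it must be bound in its binding domain.
Binding domain of *themselves₅*: the embedded TP, whose subject is the students₃.
*the twins₁* c-commands the anaphor but is outside its binding domain → cannot satisfy Principle A.
*the reviewers₂* c-commands the anaphor but is outside its binding domain → cannot satisfy Principle A.
*the students₃* c-commands the anaphor within its binding domain → licit binder.
*the dancers₄* does not c-command the anaphor → cannot bind it.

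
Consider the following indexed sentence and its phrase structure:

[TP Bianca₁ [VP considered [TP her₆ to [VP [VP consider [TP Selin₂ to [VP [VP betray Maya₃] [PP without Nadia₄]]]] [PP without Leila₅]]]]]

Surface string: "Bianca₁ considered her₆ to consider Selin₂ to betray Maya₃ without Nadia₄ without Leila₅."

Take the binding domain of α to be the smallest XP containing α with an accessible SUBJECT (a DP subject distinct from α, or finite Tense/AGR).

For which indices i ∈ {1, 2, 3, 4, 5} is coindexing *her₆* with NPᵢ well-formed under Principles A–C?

*her* is a pronoun, so Principle B applies: it must be free in its binding domain.
Binding domain of *her₆*: the matrix TP, whose subject is Bianca₁.
*Bianca₁* c-commands the pronoun within its binding domain → coindexation would violate Principle B.
*Selin₂*: the pronoun c-commands this R-expression → coindexation would violate Principle C on *Selin₂*.
*Maya₃*: the pronoun c-commands this R-expression → coindexation would violate Principle C on *Maya₃*.
*Nadia₄*: the pronoun c-commands this R-expression → coindexation would violate Principle C on *Nadia₄*.
*Leila₅*: the pronoun c-commands this R-expression → coindexation would violate Principle C on *Leila₅*.

none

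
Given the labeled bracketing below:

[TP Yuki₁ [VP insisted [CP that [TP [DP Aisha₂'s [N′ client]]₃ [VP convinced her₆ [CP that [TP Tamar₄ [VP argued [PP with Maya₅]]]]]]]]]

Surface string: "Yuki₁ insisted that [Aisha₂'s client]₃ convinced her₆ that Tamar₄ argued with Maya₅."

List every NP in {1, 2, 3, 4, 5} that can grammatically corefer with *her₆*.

*her* is a pronoun, so Principle B applies: it must be free in its binding domain.
Binding domain of *her₆*: the embedded TP, whose subject is [Aisha₂'s client]₃.
*Yuki₁* c-commands the pronoun but from outside its binding domain, and is not c-commanded by it → coindexation permitted.
*Aisha₂* and the pronoun do not c-command one another → neither Principle B nor Principle C is at stake; coindexation permitted.
*[Aisha₂'s client]₃* c-commands the pronoun within its binding domain → coindexation would violate Principle B.
*Tamar₄*: the pronoun c-commands this R-expression → coindexation would violate Principle C on *Tamar₄*.
*Maya₅*: the pronoun c-commands this R-expression → coindexation would violate Principle C on *Maya₅*.

{1, 2}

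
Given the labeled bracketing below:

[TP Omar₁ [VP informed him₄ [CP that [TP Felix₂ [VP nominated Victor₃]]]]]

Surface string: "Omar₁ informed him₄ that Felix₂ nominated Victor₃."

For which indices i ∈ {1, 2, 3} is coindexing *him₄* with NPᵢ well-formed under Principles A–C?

*him* is a pronoun, so Principle B applies: it must be free in its binding domain.
Binding domain of *him₄*: the matrix TP, whose subject is Omar₁.
*Omar₁* c-commands the pronoun within its binding domain → coindexation would violate Principle B.
*Felix₂*: the pronoun c-commands this R-expression → coindexation would violate Principle C on *Felix₂*.
*Victor₃*: the pronoun c-commands this R-expression → coindexation would violate Principle C on *Victor₃*.

none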